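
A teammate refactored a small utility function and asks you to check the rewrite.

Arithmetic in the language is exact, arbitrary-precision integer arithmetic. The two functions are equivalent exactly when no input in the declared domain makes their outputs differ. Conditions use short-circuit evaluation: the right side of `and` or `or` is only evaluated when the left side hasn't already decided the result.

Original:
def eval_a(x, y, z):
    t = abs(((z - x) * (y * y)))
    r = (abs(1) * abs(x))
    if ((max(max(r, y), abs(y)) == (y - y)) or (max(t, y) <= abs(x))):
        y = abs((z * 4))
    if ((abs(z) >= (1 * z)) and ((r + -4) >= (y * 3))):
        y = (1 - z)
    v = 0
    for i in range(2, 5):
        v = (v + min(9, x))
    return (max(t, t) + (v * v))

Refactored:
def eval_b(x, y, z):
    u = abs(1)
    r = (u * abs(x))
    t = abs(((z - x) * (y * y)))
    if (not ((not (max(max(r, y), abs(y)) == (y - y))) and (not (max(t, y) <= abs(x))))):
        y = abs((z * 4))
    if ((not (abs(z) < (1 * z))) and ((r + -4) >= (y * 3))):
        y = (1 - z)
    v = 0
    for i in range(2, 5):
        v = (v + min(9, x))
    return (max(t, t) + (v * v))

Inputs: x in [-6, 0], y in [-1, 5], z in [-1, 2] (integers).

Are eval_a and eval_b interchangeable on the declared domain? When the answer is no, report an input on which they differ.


The two are interchangeable: statement counts differ, boolean connective usage differs, local variable names differ, comparison usage differs, and every declared input agrees.
One worked example (x=0, y=-1, z=1) — eval_a: t becomes 1; next r becomes 0; next ((max(max(r, y), abs(y)) == (y - y)) or (max(t, y) <= abs(x))) evaluates to false; next ((abs(z) >= (1 * z)) and ((r + -4) >= (y * 3))) evaluates to false; next v becomes 0; next at i=2:; next v becomes 0; next at i=3:; next v becomes 0; next at i=4:; next v becomes 0; next final value 1; eval_b: u becomes 1; next r becomes 0; next t becomes 1; next (not ((not (max(max(r, y), abs(y)) == (y - y))) and (not (max(t, y) <= abs(x))))) evaluates to false; next ((not (abs(z) < (1 * z))) and ((r + -4) >= (y * 3))) evaluates to false; next v becomes 0; next at i=2:; next v becomes 0; next at i=3:; next v becomes 0; next at i=4:; next v becomes 0; next final value 1; agreement on 1.
Sweeping the whole domain (196 inputs) finds no disagreement.
verdict: equivalent


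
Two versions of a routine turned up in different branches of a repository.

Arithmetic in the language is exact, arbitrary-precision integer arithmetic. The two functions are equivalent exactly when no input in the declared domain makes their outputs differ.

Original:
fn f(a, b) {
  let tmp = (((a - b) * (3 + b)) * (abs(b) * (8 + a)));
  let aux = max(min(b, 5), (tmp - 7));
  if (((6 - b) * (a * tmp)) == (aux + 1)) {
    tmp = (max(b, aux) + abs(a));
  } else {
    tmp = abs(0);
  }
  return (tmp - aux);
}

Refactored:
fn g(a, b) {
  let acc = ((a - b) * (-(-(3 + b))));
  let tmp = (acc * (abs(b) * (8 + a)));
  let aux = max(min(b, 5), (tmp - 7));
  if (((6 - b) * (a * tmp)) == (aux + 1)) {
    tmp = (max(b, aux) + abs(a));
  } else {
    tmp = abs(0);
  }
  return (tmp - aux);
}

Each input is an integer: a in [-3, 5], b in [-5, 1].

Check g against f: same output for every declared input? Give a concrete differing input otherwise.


Side by side, the visible changes include: statement counts differ; and local variable names differ.
Tracing a=-1, b=1: f: tmp := -56 | aux := 1 | (((6 - b) * (a * tmp)) == (aux + 1)): false | tmp := 0 | result -1 | g: acc := -8 | tmp := -56 | aux := 1 | (((6 - b) * (a * tmp)) == (aux + 1)): false | tmp := 0 | result -1 — matching result -1.
Sweeping the whole domain (63 inputs) finds no disagreement.
verdict: equivalent


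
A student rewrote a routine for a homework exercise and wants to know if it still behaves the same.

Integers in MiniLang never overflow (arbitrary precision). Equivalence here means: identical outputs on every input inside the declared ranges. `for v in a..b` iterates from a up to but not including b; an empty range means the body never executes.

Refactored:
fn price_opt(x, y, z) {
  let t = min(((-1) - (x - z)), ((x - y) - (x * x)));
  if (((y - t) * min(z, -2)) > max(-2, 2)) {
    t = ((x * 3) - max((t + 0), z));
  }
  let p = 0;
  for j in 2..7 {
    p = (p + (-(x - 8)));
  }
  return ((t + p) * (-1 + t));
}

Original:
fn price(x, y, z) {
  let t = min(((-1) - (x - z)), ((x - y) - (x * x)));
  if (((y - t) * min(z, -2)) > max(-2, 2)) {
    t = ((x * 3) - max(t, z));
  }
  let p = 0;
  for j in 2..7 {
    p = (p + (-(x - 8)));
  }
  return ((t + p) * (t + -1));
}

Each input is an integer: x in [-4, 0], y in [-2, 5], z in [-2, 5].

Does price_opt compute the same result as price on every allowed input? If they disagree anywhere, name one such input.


Side by side, the visible changes include: arithmetic usage differs; also constant usage differs.
Tracing x=-4, y=-1, z=1: price: t becomes -19; next (((y - t) * min(z, -2)) > max(-2, 2)) evaluates to false; next p becomes 0; next at j=2:; next p becomes 12; next at j=3:; next p becomes 24; next at j=4:; next p becomes 36; next at j=5:; next p becomes 48; next at j=6:; next p becomes 60; next final value -820 | price_opt: t becomes -19; next (((y - t) * min(z, -2)) > max(-2, 2)) evaluates to false; next p becomes 0; next at j=2:; next p becomes 12; next at j=3:; next p becomes 24; next at j=4:; next p becomes 36; next at j=5:; next p becomes 48; next at j=6:; next p becomes 60; next final value -820 — matching result -820.
Sweeping the whole domain (320 inputs) finds no disagreement.
verdict: equivalent


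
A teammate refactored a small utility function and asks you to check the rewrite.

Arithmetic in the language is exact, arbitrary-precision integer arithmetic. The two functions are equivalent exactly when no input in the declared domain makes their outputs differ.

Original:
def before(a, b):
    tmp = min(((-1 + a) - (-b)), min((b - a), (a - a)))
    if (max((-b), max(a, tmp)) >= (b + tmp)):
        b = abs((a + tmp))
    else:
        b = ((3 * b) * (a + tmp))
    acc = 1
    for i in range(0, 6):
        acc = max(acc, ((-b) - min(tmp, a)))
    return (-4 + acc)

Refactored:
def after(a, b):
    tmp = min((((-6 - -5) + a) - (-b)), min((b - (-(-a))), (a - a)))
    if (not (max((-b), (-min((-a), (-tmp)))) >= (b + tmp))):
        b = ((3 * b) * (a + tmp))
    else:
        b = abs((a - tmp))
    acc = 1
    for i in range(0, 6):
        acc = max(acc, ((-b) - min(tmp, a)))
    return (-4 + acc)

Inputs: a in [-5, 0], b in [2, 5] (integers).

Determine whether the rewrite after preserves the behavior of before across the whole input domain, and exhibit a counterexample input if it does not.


Try a=-5, b=2.
before: tmp = -4; (max((-b), max(a, tmp)) >= (b + tmp)) -> true; b = 9; acc = 1; [i=0]; acc = 1; [i=1]; acc = 1; [i=2]; acc = 1; [i=3]; acc = 1; [i=4]; acc = 1; [i=5]; acc = 1; return -3
after: tmp = -4; (not (max((-b), (-min((-a), (-tmp)))) >= (b + tmp))) -> false; b = 1; acc = 1; [i=0]; acc = 4; [i=1]; acc = 4; [i=2]; acc = 4; [i=3]; acc = 4; [i=4]; acc = 4; [i=5]; acc = 4; return 0
-3 != 0, so the rewrite changes behavior.
verdict: not equivalent; witness: a=-5, b=2


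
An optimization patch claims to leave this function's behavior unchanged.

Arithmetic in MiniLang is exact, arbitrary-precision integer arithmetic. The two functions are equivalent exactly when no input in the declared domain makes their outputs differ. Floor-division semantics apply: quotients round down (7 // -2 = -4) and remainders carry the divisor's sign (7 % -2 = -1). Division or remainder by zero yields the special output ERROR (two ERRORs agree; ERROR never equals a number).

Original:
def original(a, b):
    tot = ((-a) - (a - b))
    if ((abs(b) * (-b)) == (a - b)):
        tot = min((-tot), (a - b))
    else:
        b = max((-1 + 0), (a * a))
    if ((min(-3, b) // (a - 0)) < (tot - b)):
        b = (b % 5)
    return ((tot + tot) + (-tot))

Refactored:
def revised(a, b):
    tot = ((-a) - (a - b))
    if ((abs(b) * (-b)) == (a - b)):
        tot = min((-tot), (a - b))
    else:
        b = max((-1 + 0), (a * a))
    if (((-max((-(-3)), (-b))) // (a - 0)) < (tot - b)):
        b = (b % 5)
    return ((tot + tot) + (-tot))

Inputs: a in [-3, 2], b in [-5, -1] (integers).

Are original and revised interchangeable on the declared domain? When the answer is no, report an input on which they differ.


This is a faithful refactor — min/max/abs usage differs, but the computed results match everywhere.
Tracing a=-3, b=-4: original: tot=2, then ((abs(b) * (-b)) == (a - b)) is false, then b=9, then ((min(-3, b) // (a - 0)) < (tot - b)) is false, then returns 2 | revised: tot=2, then ((abs(b) * (-b)) == (a - b)) is false, then b=9, then (((-max((-(-3)), (-b))) // (a - 0)) < (tot - b)) is false, then returns 2 — matching result 2.
Every one of the 30 inputs gives matching results.
verdict: equivalent


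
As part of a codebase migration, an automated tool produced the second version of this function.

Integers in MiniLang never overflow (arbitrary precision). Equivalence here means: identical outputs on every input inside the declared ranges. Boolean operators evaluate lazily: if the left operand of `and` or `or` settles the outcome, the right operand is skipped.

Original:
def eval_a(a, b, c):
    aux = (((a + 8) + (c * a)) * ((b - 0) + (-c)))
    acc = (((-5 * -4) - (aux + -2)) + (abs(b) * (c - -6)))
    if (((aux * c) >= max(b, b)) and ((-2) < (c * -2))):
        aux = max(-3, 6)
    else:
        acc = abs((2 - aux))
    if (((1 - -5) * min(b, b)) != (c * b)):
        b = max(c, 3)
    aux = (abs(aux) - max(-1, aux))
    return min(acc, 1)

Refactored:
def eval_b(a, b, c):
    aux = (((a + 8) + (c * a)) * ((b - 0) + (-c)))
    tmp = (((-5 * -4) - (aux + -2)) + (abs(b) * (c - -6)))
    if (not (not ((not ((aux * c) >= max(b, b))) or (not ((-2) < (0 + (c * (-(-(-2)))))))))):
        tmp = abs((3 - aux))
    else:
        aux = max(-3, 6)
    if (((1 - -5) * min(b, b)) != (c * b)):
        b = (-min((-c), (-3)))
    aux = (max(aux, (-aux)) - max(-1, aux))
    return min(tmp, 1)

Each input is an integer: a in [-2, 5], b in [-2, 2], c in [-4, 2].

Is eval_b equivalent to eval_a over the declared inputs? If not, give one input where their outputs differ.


The rewrite breaks on a=3, b=-2, c=-3, where the results are 0 and 1.
eval_a: aux := 2 | acc := 26 | (((aux * c) >= max(b, b)) and ((-2) < (c * -2))): false | acc := 0 | (((1 - -5) * min(b, b)) != (c * b)): true | b := 3 | aux := 0 | result 0
eval_b: aux := 2 | tmp := 26 | (not (not ((not ((aux * c) >= max(b, b))) or (not ((-2) < (0 + (c * (-(-(-2)))))))))): true | tmp := 1 | (((1 - -5) * min(b, b)) != (c * b)): true | b := 3 | aux := 0 | result 1
verdict: not equivalent; witness: a=3, b=-2, c=-3


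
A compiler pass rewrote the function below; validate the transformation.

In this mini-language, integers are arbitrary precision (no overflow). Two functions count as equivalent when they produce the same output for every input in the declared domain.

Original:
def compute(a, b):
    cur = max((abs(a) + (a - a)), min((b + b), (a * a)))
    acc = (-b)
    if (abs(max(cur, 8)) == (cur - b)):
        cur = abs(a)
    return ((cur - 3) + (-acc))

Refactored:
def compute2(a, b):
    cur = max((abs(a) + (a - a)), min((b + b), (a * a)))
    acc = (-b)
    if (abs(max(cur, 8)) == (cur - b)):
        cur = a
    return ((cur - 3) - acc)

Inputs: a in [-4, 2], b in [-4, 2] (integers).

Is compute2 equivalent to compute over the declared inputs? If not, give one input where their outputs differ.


Take a=-4, b=-4.
compute: cur becomes 4; next acc becomes 4; next (abs(max(cur, 8)) == (cur - b)) evaluates to true; next cur becomes 4; next final value -3
compute2: cur becomes 4; next acc becomes 4; next (abs(max(cur, 8)) == (cur - b)) evaluates to true; next cur becomes -4; next final value -11
-3 vs -11 — the two versions disagree here.
verdict: not equivalent; witness: a=-4, b=-4


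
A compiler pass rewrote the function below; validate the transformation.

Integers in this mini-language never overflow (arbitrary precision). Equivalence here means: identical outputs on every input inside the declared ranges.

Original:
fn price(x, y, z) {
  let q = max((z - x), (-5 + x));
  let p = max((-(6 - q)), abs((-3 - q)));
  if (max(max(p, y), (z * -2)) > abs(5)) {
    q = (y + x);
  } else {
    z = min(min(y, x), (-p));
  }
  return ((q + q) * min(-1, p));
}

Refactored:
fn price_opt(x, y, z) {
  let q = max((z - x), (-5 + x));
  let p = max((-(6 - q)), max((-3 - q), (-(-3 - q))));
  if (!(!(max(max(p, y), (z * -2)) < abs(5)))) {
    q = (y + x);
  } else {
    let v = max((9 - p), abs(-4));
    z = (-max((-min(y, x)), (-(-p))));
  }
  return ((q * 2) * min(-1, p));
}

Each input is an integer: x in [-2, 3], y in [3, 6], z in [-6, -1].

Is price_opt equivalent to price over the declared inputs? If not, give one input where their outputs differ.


Try x=-2, y=3, z=-6.
price: q becomes -4; next p becomes 1; next (max(max(p, y), (z * -2)) > abs(5)) evaluates to true; next q becomes 1; next final value -2
price_opt: q becomes -4; next p becomes 1; next (!(!(max(max(p, y), (z * -2)) < abs(5)))) evaluates to false; next v becomes 8; next z becomes -2; next final value 8
-2 vs 8 — the two versions disagree here.
verdict: not equivalent; witness: x=-2, y=3, z=-6


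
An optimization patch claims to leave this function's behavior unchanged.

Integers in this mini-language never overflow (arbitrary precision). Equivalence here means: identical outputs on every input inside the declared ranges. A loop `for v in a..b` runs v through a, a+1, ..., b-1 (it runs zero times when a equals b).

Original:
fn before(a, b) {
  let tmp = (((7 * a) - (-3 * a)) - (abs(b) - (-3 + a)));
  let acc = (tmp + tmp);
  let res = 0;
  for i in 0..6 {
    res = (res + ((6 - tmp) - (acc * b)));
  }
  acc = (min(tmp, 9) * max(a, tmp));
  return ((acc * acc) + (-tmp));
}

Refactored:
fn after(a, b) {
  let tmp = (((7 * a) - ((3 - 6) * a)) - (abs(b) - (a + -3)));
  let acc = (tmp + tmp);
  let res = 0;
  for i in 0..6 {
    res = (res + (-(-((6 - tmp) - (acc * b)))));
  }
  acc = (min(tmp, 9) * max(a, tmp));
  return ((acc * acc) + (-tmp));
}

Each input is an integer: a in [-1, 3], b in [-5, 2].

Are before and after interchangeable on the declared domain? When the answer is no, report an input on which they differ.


Reading the diff, among the changes: arithmetic usage differs; constant usage differs.
One worked example (a=2, b=0) — before: tmp = 19; acc = 38; res = 0; [i=0]; res = -13; [i=1]; res = -26; [i=2]; res = -39; [i=3]; res = -52; [i=4]; res = -65; [i=5]; res = -78; acc = 171; return 29222; after: tmp = 19; acc = 38; res = 0; [i=0]; res = -13; [i=1]; res = -26; [i=2]; res = -39; [i=3]; res = -52; [i=4]; res = -65; [i=5]; res = -78; acc = 171; return 29222; agreement on 29222.
Sweeping the whole domain (40 inputs) finds no disagreement.
verdict: equivalent


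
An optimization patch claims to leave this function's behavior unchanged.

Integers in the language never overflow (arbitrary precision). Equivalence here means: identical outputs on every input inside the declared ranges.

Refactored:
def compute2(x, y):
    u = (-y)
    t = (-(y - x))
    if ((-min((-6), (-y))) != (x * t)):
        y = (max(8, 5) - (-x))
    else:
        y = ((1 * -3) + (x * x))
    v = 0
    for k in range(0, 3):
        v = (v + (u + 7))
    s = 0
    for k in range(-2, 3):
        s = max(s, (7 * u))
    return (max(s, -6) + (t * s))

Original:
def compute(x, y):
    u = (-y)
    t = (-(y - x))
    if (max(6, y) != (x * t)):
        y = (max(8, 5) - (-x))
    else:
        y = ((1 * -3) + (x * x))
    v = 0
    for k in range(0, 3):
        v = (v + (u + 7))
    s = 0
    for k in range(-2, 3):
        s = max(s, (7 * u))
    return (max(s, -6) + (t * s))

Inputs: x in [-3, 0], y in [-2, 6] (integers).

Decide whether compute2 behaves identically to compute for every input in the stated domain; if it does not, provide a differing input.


Differences: min/max/abs usage differs — yet all 36 inputs agree.
verdict: equivalent


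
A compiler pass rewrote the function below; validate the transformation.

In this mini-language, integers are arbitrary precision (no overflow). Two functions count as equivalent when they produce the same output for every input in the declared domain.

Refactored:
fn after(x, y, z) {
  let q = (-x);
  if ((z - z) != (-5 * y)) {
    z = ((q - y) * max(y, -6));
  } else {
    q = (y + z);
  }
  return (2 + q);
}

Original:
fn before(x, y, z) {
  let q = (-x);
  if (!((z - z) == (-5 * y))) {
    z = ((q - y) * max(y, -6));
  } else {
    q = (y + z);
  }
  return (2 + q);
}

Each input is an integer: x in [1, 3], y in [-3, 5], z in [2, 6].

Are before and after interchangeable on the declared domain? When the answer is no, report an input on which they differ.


This is a faithful refactor — comparison usage differs; and boolean connective usage differs, but the computed results match everywhere.
Spot check at x=3, y=-1, z=6 — before: q := -3 | (!((z - z) == (-5 * y))): true | z := 2 | result -1. after: q := -3 | ((z - z) != (-5 * y)): true | z := 2 | result -1. Both give -1.
Every one of the 135 inputs gives matching results.
verdict: equivalent


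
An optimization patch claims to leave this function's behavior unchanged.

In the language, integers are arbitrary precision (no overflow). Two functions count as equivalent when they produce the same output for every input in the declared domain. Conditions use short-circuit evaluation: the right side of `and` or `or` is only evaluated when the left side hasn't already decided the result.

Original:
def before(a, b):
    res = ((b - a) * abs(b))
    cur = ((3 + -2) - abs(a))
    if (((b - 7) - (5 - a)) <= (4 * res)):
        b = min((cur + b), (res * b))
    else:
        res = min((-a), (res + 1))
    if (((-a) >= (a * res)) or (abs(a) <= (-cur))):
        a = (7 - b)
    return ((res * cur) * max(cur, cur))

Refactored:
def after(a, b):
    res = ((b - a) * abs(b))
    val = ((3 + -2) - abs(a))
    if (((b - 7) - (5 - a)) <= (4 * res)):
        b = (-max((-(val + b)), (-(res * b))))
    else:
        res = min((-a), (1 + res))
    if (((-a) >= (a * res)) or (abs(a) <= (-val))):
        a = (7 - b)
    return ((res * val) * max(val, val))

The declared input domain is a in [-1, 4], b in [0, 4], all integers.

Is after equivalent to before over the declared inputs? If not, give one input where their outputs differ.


Equivalent — the differences include min/max/abs usage differs; and local variable names differ, yet no declared input distinguishes the two.
Tracing a=-1, b=2: before: res := 6 | cur := 0 | (((b - 7) - (5 - a)) <= (4 * res)): true | b := 2 | (((-a) >= (a * res)) or (abs(a) <= (-cur))): true | a := 5 | result 0 | after: res := 6 | val := 0 | (((b - 7) - (5 - a)) <= (4 * res)): true | b := 2 | (((-a) >= (a * res)) or (abs(a) <= (-val))): true | a := 5 | result 0 — matching result 0.
Sweeping the whole domain (30 inputs) finds no disagreement.
verdict: equivalent


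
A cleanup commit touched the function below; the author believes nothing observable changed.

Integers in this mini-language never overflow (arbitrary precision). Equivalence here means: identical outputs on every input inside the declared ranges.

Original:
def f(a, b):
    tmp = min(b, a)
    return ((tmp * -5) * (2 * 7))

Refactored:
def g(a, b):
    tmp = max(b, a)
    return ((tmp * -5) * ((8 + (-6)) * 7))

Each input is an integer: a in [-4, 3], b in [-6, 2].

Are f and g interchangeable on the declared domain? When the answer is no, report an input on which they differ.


On input a=-4, b=-6, f returns 420 while g returns 280.
verdict: not equivalent; witness: a=-4, b=-6


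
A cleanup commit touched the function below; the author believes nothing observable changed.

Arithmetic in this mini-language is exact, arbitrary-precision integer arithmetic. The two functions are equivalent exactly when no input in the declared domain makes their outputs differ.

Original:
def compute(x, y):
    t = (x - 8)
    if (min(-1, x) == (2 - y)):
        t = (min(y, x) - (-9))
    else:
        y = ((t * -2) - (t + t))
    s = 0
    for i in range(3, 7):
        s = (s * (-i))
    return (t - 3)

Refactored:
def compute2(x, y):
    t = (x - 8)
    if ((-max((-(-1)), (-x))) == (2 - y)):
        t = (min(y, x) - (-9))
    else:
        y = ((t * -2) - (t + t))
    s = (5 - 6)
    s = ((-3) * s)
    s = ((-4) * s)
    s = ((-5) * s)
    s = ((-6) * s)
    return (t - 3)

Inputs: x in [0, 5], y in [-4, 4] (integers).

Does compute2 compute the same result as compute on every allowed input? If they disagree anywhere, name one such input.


Equivalent. The suspicious-looking change has no observable effect anywhere in the declared ranges.
Across all 54 domain points the two functions coincide.
Tracing x=2, y=-1: compute: t=-6, then (min(-1, x) == (2 - y)) is false, then y=24, then s=0, then (i=3), then s=0, then (i=4), then s=0, then (i=5), then s=0, then (i=6), then s=0, then returns -9 | compute2: t=-6, then ((-max((-(-1)), (-x))) == (2 - y)) is false, then y=24, then s=-1, then s=3, then s=-12, then s=60, then s=-360, then returns -9 — matching result -9.
verdict: equivalent


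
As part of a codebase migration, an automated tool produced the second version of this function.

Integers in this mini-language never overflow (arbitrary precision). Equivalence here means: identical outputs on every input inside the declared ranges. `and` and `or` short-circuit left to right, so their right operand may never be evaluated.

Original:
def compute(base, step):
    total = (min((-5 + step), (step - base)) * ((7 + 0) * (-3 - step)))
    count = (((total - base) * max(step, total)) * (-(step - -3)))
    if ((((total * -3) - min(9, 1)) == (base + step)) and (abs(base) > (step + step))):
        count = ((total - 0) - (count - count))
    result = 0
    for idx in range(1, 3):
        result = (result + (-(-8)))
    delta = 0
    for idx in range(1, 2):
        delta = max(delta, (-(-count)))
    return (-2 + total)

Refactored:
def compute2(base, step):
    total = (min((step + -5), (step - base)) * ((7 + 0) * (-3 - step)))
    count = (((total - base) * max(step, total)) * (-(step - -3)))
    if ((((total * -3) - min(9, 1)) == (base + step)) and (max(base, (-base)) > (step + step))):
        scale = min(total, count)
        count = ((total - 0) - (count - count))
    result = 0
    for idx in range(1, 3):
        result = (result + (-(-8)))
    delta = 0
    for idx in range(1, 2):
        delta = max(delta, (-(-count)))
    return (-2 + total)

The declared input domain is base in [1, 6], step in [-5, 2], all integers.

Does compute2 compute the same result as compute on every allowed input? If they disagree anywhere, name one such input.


Equivalent — the differences include min/max/abs usage differs, and statement counts differ, and local variable names differ, yet no declared input distinguishes the two.
Spot check at base=2, step=-4 — compute: total := -63 | count := 260 | ((((total * -3) - min(9, 1)) == (base + step)) and (abs(base) > (step + step))): false | result := 0 | iter idx=1: | result := 8 | iter idx=2: | result := 16 | delta := 0 | iter idx=1: | delta := 260 | result -65. compute2: total := -63 | count := 260 | ((((total * -3) - min(9, 1)) == (base + step)) and (max(base, (-base)) > (step + step))): false | result := 0 | iter idx=1: | result := 8 | iter idx=2: | result := 16 | delta := 0 | iter idx=1: | delta := 260 | result -65. Both give -65.
Across all 48 domain points the two functions coincide.
verdict: equivalent


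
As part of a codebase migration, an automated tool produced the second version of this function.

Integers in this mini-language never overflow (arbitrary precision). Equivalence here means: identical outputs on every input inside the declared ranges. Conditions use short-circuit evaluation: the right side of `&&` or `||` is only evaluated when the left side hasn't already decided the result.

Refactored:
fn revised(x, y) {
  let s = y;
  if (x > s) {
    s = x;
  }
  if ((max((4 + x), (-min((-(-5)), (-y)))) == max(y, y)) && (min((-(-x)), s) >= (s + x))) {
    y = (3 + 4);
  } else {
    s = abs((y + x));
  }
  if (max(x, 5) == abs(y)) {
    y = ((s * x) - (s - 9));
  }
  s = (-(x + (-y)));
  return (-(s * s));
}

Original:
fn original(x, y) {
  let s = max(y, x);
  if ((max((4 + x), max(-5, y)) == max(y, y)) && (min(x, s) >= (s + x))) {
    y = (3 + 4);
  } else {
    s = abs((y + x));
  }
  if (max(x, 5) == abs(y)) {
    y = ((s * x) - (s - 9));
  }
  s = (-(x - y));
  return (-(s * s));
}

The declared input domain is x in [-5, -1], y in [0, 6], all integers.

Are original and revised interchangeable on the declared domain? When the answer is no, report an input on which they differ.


Equivalent — the differences include arithmetic usage differs; also min/max/abs usage differs; also branching structure differs; also comparison usage differs; also statement counts differ, yet no declared input distinguishes the two.
One worked example (x=-3, y=2) — original: s = 2; ((max((4 + x), max(-5, y)) == max(y, y)) && (min(x, s) >= (s + x))) -> false; s = 1; (max(x, 5) == abs(y)) -> false; s = 5; return -25; revised: s = 2; (x > s) -> false; ((max((4 + x), (-min((-(-5)), (-y)))) == max(y, y)) && (min((-(-x)), s) >= (s + x))) -> false; s = 1; (max(x, 5) == abs(y)) -> false; s = 5; return -25; agreement on -25.
Every one of the 35 inputs gives matching results.
verdict: equivalent


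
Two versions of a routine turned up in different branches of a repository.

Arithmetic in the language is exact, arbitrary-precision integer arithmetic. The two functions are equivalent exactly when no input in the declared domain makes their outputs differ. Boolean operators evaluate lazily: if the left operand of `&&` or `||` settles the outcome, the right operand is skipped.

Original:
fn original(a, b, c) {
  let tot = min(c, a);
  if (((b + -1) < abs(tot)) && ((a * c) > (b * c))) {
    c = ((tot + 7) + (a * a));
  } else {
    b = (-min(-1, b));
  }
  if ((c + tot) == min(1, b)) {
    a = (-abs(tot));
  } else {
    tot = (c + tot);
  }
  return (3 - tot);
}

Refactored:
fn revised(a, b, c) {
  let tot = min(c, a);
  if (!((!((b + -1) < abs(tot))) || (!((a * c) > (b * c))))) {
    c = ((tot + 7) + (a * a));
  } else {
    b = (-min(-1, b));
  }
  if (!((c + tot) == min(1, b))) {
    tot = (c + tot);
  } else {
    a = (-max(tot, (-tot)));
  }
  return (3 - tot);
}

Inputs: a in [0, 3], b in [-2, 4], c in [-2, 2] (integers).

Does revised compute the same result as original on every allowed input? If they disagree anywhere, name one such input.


Behavior is preserved: although boolean connective usage differs; and min/max/abs usage differs, the outputs never diverge.
Spot check at a=3, b=2, c=1 — original: tot = 1; (((b + -1) < abs(tot)) && ((a * c) > (b * c))) -> false; b = 1; ((c + tot) == min(1, b)) -> false; tot = 2; return 1. revised: tot = 1; (!((!((b + -1) < abs(tot))) || (!((a * c) > (b * c))))) -> false; b = 1; (!((c + tot) == min(1, b))) -> true; tot = 2; return 1. Both give 1.
Checked all 140 inputs in the declared domain: the outputs agree on every one.
verdict: equivalent


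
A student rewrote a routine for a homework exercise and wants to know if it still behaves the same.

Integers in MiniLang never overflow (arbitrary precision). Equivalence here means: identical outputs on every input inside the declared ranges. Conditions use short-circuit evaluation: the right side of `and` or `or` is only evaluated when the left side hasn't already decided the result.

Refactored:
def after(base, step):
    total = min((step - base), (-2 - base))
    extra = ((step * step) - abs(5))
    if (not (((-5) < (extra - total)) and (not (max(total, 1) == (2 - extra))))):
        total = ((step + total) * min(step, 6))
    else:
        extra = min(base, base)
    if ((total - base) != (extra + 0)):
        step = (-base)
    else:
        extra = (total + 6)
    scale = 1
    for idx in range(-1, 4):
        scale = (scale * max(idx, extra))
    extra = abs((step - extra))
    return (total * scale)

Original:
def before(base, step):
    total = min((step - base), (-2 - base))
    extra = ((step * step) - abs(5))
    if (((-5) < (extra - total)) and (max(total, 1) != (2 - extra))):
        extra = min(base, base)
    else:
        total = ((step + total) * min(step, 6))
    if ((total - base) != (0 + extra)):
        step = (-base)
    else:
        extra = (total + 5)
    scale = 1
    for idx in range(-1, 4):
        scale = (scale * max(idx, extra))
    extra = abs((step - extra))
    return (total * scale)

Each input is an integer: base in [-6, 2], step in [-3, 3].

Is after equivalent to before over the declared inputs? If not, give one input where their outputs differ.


Take base=-1, step=-3.
before: total=-2, then extra=4, then (((-5) < (extra - total)) and (max(total, 1) != (2 - extra))) is true, then extra=-1, then ((total - base) != (0 + extra)) is false, then extra=3, then scale=1, then (idx=-1), then scale=3, then (idx=0), then scale=9, then (idx=1), then scale=27, then (idx=2), then scale=81, then (idx=3), then scale=243, then extra=6, then returns -486
after: total=-2, then extra=4, then (not (((-5) < (extra - total)) and (not (max(total, 1) == (2 - extra))))) is false, then extra=-1, then ((total - base) != (extra + 0)) is false, then extra=4, then scale=1, then (idx=-1), then scale=4, then (idx=0), then scale=16, then (idx=1), then scale=64, then (idx=2), then scale=256, then (idx=3), then scale=1024, then extra=7, then returns -2048
-486 != -2048, so the rewrite changes behavior.
verdict: not equivalent; witness: base=-1, step=-3


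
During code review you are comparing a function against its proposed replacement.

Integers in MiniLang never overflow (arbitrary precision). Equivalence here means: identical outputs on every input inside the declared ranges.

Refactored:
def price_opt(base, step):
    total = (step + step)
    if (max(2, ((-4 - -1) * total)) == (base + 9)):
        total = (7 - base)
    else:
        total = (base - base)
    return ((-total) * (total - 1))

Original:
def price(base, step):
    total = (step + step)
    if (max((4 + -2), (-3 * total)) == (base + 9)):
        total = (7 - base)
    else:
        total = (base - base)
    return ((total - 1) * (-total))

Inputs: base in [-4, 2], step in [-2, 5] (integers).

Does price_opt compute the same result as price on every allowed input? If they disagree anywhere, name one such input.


Behavior is preserved: although arithmetic usage differs; also constant usage differs, the outputs never diverge.
As a probe, take base=-1, step=4: price runs total becomes 8; next (max((4 + -2), (-3 * total)) == (base + 9)) evaluates to false; next total becomes 0; next final value 0; price_opt runs total becomes 8; next (max(2, ((-4 - -1) * total)) == (base + 9)) evaluates to false; next total becomes 0; next final value 0; both end at 0.
An exhaustive pass over the 56 declared inputs shows identical outputs.
verdict: equivalent


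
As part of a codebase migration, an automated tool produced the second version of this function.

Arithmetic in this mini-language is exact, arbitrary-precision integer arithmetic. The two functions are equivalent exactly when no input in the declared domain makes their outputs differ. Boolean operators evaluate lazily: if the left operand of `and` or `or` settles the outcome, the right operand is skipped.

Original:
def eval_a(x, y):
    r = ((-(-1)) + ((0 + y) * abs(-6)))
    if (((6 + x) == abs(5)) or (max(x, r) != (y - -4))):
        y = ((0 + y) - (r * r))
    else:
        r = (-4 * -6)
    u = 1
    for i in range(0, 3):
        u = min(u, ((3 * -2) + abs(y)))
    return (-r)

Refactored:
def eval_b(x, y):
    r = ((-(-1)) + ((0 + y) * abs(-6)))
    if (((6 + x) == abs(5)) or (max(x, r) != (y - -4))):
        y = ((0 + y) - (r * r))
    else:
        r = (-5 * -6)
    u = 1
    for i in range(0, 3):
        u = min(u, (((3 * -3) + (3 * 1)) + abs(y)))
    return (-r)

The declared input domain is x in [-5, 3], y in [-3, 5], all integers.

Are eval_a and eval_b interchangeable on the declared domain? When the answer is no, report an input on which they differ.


These are not equivalent — on x=1, y=-3 the outputs split (-24 vs -30).
eval_a: r becomes -17; next (((6 + x) == abs(5)) or (max(x, r) != (y - -4))) evaluates to false; next r becomes 24; next u becomes 1; next at i=0:; next u becomes -3; next at i=1:; next u becomes -3; next at i=2:; next u becomes -3; next final value -24
eval_b: r becomes -17; next (((6 + x) == abs(5)) or (max(x, r) != (y - -4))) evaluates to false; next r becomes 30; next u becomes 1; next at i=0:; next u becomes -3; next at i=1:; next u becomes -3; next at i=2:; next u becomes -3; next final value -30
verdict: not equivalent; witness: x=1, y=-3


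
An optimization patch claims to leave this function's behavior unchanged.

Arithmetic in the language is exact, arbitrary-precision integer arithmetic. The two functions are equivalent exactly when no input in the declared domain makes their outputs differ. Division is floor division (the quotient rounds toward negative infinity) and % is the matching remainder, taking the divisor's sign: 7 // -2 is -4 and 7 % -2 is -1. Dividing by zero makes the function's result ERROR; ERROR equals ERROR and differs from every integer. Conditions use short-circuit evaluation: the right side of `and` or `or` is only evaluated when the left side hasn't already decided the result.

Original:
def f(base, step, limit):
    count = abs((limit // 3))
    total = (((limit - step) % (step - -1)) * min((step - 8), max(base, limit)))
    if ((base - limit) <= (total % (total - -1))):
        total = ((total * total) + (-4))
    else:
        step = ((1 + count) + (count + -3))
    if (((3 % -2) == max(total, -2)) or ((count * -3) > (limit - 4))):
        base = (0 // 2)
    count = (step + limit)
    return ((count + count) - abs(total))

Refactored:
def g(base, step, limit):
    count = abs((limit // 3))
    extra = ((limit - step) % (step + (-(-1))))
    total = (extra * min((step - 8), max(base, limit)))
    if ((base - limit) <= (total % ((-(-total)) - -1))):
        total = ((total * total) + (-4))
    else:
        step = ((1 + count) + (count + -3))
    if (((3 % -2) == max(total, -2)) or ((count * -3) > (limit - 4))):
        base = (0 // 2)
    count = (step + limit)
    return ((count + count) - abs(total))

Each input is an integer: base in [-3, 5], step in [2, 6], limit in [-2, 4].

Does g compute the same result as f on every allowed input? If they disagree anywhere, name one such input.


Differences: local variable names differ, plus statement counts differ, plus arithmetic usage differs — yet all 315 inputs agree.
verdict: equivalent


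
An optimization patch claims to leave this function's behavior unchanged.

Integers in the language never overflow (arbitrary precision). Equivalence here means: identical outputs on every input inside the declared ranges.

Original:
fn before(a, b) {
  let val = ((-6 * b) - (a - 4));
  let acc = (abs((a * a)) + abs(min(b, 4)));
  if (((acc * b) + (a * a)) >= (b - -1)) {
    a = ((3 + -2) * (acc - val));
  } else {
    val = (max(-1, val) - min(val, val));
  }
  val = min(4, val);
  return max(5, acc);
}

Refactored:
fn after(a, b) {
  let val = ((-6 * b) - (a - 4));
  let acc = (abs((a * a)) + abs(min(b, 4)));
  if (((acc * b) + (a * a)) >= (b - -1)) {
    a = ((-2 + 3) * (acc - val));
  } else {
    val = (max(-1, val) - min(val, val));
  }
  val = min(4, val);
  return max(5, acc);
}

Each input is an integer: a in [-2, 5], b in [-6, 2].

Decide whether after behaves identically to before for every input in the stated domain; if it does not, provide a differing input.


Reading the diff, among the changes: same computation, different form.
Tracing a=4, b=-6: before: val := 36 | acc := 22 | (((acc * b) + (a * a)) >= (b - -1)): false | val := 0 | val := 0 | result 22 | after: val := 36 | acc := 22 | (((acc * b) + (a * a)) >= (b - -1)): false | val := 0 | val := 0 | result 22 — matching result 22.
An exhaustive pass over the 72 declared inputs shows identical outputs.
verdict: equivalent


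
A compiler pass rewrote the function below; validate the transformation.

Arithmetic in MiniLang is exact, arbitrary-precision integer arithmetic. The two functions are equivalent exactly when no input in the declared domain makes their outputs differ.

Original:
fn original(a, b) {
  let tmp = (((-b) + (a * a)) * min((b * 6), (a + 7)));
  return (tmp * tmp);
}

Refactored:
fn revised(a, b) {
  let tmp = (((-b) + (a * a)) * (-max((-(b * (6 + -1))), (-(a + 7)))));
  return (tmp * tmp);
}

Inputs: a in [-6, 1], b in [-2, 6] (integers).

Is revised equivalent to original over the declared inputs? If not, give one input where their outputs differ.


Evaluate both at a=-6, b=-2.
original: tmp = -456; return 207936
revised: tmp = -380; return 144400
207936 vs 144400 — the two versions disagree here.
verdict: not equivalent; witness: a=-6, b=-2


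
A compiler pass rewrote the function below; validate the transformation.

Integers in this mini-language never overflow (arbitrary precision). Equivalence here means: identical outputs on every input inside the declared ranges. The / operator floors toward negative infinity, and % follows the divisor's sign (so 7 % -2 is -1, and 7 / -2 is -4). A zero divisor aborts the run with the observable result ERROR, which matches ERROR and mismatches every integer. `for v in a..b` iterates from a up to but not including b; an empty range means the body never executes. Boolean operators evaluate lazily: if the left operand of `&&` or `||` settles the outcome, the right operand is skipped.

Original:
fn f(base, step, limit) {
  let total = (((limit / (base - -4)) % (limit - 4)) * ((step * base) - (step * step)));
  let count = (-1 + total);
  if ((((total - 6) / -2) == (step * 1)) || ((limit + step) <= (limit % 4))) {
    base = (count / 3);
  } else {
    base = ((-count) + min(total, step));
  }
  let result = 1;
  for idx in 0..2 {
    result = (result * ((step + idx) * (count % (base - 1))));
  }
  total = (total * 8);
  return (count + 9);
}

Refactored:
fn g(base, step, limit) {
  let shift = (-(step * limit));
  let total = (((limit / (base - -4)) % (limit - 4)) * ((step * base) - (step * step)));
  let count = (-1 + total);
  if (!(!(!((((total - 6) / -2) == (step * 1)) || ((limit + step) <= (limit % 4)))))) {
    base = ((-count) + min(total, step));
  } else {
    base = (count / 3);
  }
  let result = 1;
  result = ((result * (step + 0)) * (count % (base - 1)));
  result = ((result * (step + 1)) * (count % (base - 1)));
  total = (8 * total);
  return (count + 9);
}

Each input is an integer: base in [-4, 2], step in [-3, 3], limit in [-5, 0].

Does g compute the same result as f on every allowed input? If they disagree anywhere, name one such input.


The two are interchangeable: constant usage differs; statement counts differ; arithmetic usage differs; local variable names differ; loop structure differs; boolean connective usage differs, and every declared input agrees.
Spot check at base=-1, step=0, limit=-1 — f: total becomes 0; next count becomes -1; next ((((total - 6) / -2) == (step * 1)) || ((limit + step) <= (limit % 4))) evaluates to true; next base becomes -1; next result becomes 1; next at idx=0:; next result becomes 0; next at idx=1:; next result becomes 0; next total becomes 0; next final value 8. g: shift becomes 0; next total becomes 0; next count becomes -1; next (!(!(!((((total - 6) / -2) == (step * 1)) || ((limit + step) <= (limit % 4)))))) evaluates to false; next base becomes -1; next result becomes 1; next result becomes 0; next result becomes 0; next total becomes 0; next final value 8. Both give 8.
Checked all 294 inputs in the declared domain: the outputs agree on every one.
verdict: equivalent


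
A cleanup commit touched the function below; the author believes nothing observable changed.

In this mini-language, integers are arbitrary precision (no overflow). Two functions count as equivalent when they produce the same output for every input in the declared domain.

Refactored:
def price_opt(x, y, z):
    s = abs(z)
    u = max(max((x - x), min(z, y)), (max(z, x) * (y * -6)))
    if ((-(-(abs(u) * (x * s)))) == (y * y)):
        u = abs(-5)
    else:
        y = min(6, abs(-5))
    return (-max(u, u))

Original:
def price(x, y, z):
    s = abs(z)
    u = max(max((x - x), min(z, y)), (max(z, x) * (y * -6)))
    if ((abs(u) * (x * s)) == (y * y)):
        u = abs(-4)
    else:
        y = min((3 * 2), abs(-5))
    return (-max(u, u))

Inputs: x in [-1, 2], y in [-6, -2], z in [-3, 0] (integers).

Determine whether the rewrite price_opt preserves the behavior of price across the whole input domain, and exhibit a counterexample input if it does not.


x=1, y=-6, z=-1 yields -4 from price but -5 from price_opt.
verdict: not equivalent; witness: x=1, y=-6, z=-1
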